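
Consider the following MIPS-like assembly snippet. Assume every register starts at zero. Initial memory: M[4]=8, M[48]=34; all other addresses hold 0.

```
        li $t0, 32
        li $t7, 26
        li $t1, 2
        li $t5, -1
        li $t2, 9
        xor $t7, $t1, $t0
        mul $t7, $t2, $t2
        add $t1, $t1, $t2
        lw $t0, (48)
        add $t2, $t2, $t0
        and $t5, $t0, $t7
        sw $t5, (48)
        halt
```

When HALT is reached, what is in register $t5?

li $t0, 32 → $t0=32
li $t7, 26 → $t7=26
li $t1, 2 → $t1=2
li $t5, -1 → $t5=-1
li $t2, 9 → $t2=9
xor $t7, $t1, $t0 → $t7=2^32=34
mul $t7, $t2, $t2 → $t7=9*9=81
add $t1, $t1, $t2 → $t1=2+9=11
lw $t0, (48) → $t0=M[48]=34
add $t2, $t2, $t0 → $t2=9+34=43
and $t5, $t0, $t7 → $t5=34&81=0
sw $t5, (48) → M[48]=0
halt.

0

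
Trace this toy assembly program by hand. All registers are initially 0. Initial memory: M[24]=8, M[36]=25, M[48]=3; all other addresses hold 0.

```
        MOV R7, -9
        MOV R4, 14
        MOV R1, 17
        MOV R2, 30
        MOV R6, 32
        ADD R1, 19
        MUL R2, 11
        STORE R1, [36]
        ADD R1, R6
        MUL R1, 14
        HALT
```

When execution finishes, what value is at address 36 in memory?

after MOV R7, -9: R7=-9
after MOV R4, 14: R4=14
after MOV R1, 17: R1=17
after MOV R2, 30: R2=30
after MOV R6, 32: R6=32
after ADD R1, 19: R1=17+19=36
after MUL R2, 11: R2=30*11=330
STORE R1, [36] → M[36]=36
after ADD R1, R6: R1=36+32=68
after MUL R1, 14: R1=68*14=952
halt.

36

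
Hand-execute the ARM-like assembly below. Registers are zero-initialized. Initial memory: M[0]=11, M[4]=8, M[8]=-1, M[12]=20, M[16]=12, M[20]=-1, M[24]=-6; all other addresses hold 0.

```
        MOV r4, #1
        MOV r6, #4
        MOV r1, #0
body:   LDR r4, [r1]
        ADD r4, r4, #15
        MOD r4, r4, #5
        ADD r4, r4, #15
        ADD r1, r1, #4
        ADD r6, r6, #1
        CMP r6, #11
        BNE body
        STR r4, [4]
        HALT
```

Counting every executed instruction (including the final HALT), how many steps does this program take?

after MOV r4, #1: r4=1
after MOV r6, #4: r6=4
after MOV r1, #0: r1=0
after LDR r4, [r1]: r4=M[0]=11
after ADD r4, r4, #15: r4=11+15=26
after MOD r4, r4, #5: r4=26%5=1
after ADD r4, r4, #15: r4=1+15=16
after ADD r1, r1, #4: r1=0+4=4
after ADD r6, r6, #1: r6=4+1=5
CMP r6, #11  (cmp 5,11)
BNE body: taken
after LDR r4, [r1]: r4=M[4]=8
after ADD r4, r4, #15: r4=8+15=23
after MOD r4, r4, #5: r4=23%5=3
after ADD r4, r4, #15: r4=3+15=18
after ADD r1, r1, #4: r1=4+4=8
after ADD r6, r6, #1: r6=5+1=6
CMP r6, #11  (cmp 6,11)
BNE body: taken
after LDR r4, [r1]: r4=M[8]=-1
after ADD r4, r4, #15: r4=(-1)+15=14
after MOD r4, r4, #5: r4=14%5=4
after ADD r4, r4, #15: r4=4+15=19
after ADD r1, r1, #4: r1=8+4=12
after ADD r6, r6, #1: r6=6+1=7
CMP r6, #11  (cmp 7,11)
BNE body: taken
after LDR r4, [r1]: r4=M[12]=20
after ADD r4, r4, #15: r4=20+15=35
after MOD r4, r4, #5: r4=35%5=0
after ADD r4, r4, #15: r4=0+15=15
after ADD r1, r1, #4: r1=12+4=16
after ADD r6, r6, #1: r6=7+1=8
CMP r6, #11  (cmp 8,11)
BNE body: taken
after LDR r4, [r1]: r4=M[16]=12
after ADD r4, r4, #15: r4=12+15=27
after MOD r4, r4, #5: r4=27%5=2
after ADD r4, r4, #15: r4=2+15=17
after ADD r1, r1, #4: r1=16+4=20
after ADD r6, r6, #1: r6=8+1=9
CMP r6, #11  (cmp 9,11)
BNE body: taken
after LDR r4, [r1]: r4=M[20]=-1
after ADD r4, r4, #15: r4=(-1)+15=14
after MOD r4, r4, #5: r4=14%5=4
after ADD r4, r4, #15: r4=4+15=19
after ADD r1, r1, #4: r1=20+4=24
after ADD r6, r6, #1: r6=9+1=10
CMP r6, #11  (cmp 10,11)
BNE body: taken
after LDR r4, [r1]: r4=M[24]=-6
after ADD r4, r4, #15: r4=(-6)+15=9
after MOD r4, r4, #5: r4=9%5=4
after ADD r4, r4, #15: r4=4+15=19
after ADD r1, r1, #4: r1=24+4=28
after ADD r6, r6, #1: r6=10+1=11
CMP r6, #11  (cmp 11,11)
BNE body: not taken
STR r4, [4] → M[4]=19
halt.
Total executed instructions: 61.

61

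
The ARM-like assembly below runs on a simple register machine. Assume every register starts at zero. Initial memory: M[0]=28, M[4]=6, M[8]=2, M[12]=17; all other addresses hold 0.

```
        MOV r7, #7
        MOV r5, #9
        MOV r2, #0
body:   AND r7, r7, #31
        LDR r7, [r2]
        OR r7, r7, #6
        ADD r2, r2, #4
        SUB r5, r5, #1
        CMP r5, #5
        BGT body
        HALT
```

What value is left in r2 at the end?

16

r7=7
r5=9
r2=0
r7=7&31=7
r7=M[0]=28
r7=28|6=30
r2=0+4=4
r5=9-1=8
CMP r5, #5  (cmp 8,5)
BGT body: taken
r7=30&31=30
r7=M[4]=6
r7=6|6=6
r2=4+4=8
r5=8-1=7
CMP r5, #5  (cmp 7,5)
BGT body: taken
r7=6&31=6
r7=M[8]=2
r7=2|6=6
r2=8+4=12
r5=7-1=6
CMP r5, #5  (cmp 6,5)
BGT body: taken
r7=6&31=6
r7=M[12]=17
r7=17|6=23
r2=12+4=16
r5=6-1=5
CMP r5, #5  (cmp 5,5)
BGT body: not taken
halt.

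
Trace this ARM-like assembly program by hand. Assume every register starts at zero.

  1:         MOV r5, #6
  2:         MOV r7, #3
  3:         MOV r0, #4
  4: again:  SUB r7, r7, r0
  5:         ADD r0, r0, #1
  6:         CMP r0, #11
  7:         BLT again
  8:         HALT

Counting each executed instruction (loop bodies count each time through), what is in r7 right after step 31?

-46

r5=6
r7=3
r0=4
r7=3-4=-1
r0=4+1=5
CMP r0, #11  (cmp 5,11)
BLT again: taken
r7=(-1)-5=-6
r0=5+1=6
CMP r0, #11  (cmp 6,11)
BLT again: taken
r7=(-6)-6=-12
r0=6+1=7
CMP r0, #11  (cmp 7,11)
BLT again: taken
r7=(-12)-7=-19
r0=7+1=8
CMP r0, #11  (cmp 8,11)
BLT again: taken
r7=(-19)-8=-27
r0=8+1=9
CMP r0, #11  (cmp 9,11)
BLT again: taken
r7=(-27)-9=-36
r0=9+1=10
CMP r0, #11  (cmp 10,11)
BLT again: taken
r7=(-36)-10=-46
r0=10+1=11
CMP r0, #11  (cmp 11,11)
BLT again: not taken
After step 31: r7 = -46.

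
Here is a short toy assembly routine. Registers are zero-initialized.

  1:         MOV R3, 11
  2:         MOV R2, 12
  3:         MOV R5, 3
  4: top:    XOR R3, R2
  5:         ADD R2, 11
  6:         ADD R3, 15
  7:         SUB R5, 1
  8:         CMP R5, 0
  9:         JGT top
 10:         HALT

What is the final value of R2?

R3=11
R2=12
R5=3
R3=11^12=7
R2=12+11=23
R3=7+15=22
R5=3-1=2
CMP R5, 0  (cmp 2,0)
JGT top: taken
R3=22^23=1
R2=23+11=34
R3=1+15=16
R5=2-1=1
CMP R5, 0  (cmp 1,0)
JGT top: taken
R3=16^34=50
R2=34+11=45
R3=50+15=65
R5=1-1=0
CMP R5, 0  (cmp 0,0)
JGT top: not taken
halt.

45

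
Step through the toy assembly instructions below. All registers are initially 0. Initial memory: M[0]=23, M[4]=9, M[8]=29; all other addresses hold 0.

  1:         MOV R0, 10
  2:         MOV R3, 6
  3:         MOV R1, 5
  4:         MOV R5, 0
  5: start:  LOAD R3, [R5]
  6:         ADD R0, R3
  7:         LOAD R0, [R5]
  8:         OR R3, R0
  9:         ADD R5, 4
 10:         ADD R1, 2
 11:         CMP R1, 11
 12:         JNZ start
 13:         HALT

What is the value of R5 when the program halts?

MOV R0, 10 → R0=10
MOV R3, 6 → R3=6
MOV R1, 5 → R1=5
MOV R5, 0 → R5=0
LOAD R3, [R5] → R3=M[0]=23
ADD R0, R3 → R0=10+23=33
LOAD R0, [R5] → R0=M[0]=23
OR R3, R0 → R3=23|23=23
ADD R5, 4 → R5=0+4=4
ADD R1, 2 → R1=5+2=7
CMP R1, 11  (cmp 7,11)
JNZ start: taken
LOAD R3, [R5] → R3=M[4]=9
ADD R0, R3 → R0=23+9=32
LOAD R0, [R5] → R0=M[4]=9
OR R3, R0 → R3=9|9=9
ADD R5, 4 → R5=4+4=8
ADD R1, 2 → R1=7+2=9
CMP R1, 11  (cmp 9,11)
JNZ start: taken
LOAD R3, [R5] → R3=M[8]=29
ADD R0, R3 → R0=9+29=38
LOAD R0, [R5] → R0=M[8]=29
OR R3, R0 → R3=29|29=29
ADD R5, 4 → R5=8+4=12
ADD R1, 2 → R1=9+2=11
CMP R1, 11  (cmp 11,11)
JNZ start: not taken
halt.

12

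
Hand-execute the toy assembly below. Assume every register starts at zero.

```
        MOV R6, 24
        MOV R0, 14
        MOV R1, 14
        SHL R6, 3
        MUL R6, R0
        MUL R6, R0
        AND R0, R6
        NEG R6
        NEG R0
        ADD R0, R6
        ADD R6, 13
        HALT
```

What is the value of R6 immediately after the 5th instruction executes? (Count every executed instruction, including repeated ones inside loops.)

after MOV R6, 24: R6=24
after MOV R0, 14: R0=14
after MOV R1, 14: R1=14
after SHL R6, 3: R6=24<<3=192
after MUL R6, R0: R6=192*14=2688
After step 5: R6 = 2688.

2688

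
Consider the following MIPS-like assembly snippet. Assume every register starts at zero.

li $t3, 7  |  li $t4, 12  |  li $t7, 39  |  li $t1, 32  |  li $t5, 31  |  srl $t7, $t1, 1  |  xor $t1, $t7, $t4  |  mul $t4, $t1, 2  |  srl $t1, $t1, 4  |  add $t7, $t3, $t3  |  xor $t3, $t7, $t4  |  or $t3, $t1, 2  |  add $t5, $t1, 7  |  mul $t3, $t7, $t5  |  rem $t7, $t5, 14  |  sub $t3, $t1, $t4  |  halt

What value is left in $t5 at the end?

$t3=7
$t4=12
$t7=39
$t1=32
$t5=31
$t7=32>>1=16
$t1=16^12=28
$t4=28*2=56
$t1=28>>4=1
$t7=7+7=14
$t3=14^56=54
$t3=1|2=3
$t5=1+7=8
$t3=14*8=112
$t7=8%14=8
$t3=1-56=-55
halt.

8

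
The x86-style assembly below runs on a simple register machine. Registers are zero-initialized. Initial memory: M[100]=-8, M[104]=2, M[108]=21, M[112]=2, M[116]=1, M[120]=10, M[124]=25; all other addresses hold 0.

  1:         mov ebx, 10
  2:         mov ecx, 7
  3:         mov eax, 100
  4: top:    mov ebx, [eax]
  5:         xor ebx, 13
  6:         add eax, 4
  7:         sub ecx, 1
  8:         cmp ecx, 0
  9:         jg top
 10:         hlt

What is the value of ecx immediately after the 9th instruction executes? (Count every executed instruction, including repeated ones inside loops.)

6

after mov ebx, 10: ebx=10
after mov ecx, 7: ecx=7
after mov eax, 100: eax=100
after mov ebx, [eax]: ebx=M[100]=-8
after xor ebx, 13: ebx=(-8)^13=-11
after add eax, 4: eax=100+4=104
after sub ecx, 1: ecx=7-1=6
cmp ecx, 0  (cmp 6,0)
jg top: taken
After step 9: ecx = 6.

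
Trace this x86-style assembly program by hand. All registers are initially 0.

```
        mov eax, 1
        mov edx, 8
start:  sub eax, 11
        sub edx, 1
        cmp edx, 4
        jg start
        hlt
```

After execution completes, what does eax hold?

eax=1
edx=8
eax=1-11=-10
edx=8-1=7
cmp edx, 4  (cmp 7,4)
jg start: taken
eax=(-10)-11=-21
edx=7-1=6
cmp edx, 4  (cmp 6,4)
jg start: taken
eax=(-21)-11=-32
edx=6-1=5
cmp edx, 4  (cmp 5,4)
jg start: taken
eax=(-32)-11=-43
edx=5-1=4
cmp edx, 4  (cmp 4,4)
jg start: not taken
halt.

-43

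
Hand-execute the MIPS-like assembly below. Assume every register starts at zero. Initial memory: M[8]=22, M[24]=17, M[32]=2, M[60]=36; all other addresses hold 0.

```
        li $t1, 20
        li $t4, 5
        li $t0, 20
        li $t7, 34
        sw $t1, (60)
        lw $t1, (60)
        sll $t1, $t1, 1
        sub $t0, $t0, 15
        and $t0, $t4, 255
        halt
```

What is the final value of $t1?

after li $t1, 20: $t1=20
after li $t4, 5: $t4=5
after li $t0, 20: $t0=20
after li $t7, 34: $t7=34
sw $t1, (60) → M[60]=20
after lw $t1, (60): $t1=M[60]=20
after sll $t1, $t1, 1: $t1=20<<1=40
after sub $t0, $t0, 15: $t0=20-15=5
after and $t0, $t4, 255: $t0=5&255=5
halt.

40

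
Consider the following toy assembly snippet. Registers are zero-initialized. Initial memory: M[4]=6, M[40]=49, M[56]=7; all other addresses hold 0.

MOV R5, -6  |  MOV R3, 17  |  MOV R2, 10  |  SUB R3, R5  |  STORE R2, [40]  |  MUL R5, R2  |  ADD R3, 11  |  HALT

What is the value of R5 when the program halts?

after MOV R5, -6: R5=-6
after MOV R3, 17: R3=17
after MOV R2, 10: R2=10
after SUB R3, R5: R3=17-(-6)=23
STORE R2, [40] → M[40]=10
after MUL R5, R2: R5=(-6)*10=-60
after ADD R3, 11: R3=23+11=34
halt.

-60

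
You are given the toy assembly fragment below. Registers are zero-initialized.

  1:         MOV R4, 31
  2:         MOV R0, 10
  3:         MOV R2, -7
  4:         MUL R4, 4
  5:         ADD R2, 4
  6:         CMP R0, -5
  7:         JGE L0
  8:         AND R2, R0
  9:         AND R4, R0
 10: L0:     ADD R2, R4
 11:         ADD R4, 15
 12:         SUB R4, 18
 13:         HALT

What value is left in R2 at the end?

121

R4=31
R0=10
R2=-7
R4=31*4=124
R2=(-7)+4=-3
CMP R0, -5  (cmp 10,-5)
JGE L0: taken
R2=(-3)+124=121
R4=124+15=139
R4=139-18=121
halt.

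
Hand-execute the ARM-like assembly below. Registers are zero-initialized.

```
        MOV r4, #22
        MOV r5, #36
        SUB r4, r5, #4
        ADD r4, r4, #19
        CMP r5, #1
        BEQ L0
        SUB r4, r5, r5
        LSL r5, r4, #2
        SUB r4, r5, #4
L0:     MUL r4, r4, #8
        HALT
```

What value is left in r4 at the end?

-32

after MOV r4, #22: r4=22
after MOV r5, #36: r5=36
after SUB r4, r5, #4: r4=36-4=32
after ADD r4, r4, #19: r4=32+19=51
CMP r5, #1  (cmp 36,1)
BEQ L0: not taken
after SUB r4, r5, r5: r4=36-36=0
after LSL r5, r4, #2: r5=0<<2=0
after SUB r4, r5, #4: r4=0-4=-4
after MUL r4, r4, #8: r4=(-4)*8=-32
halt.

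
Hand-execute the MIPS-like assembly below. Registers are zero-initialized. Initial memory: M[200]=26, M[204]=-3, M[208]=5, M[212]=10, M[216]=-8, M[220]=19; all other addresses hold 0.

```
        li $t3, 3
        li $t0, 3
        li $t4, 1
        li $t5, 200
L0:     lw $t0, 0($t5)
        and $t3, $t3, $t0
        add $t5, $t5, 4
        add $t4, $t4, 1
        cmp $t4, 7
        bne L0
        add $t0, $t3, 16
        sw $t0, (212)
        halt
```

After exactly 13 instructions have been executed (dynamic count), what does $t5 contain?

208

li $t3, 3 → $t3=3
li $t0, 3 → $t0=3
li $t4, 1 → $t4=1
li $t5, 200 → $t5=200
lw $t0, 0($t5) → $t0=M[200]=26
and $t3, $t3, $t0 → $t3=3&26=2
add $t5, $t5, 4 → $t5=200+4=204
add $t4, $t4, 1 → $t4=1+1=2
cmp $t4, 7  (cmp 2,7)
bne L0: taken
lw $t0, 0($t5) → $t0=M[204]=-3
and $t3, $t3, $t0 → $t3=2&(-3)=0
add $t5, $t5, 4 → $t5=204+4=208
After step 13: $t5 = 208.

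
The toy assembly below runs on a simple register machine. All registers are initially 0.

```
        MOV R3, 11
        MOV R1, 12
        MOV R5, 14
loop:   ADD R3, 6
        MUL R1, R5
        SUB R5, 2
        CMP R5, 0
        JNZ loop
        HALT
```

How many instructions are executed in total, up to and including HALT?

R3=11
R1=12
R5=14
R3=11+6=17
R1=12*14=168
R5=14-2=12
CMP R5, 0  (cmp 12,0)
JNZ loop: taken
R3=17+6=23
R1=168*12=2016
R5=12-2=10
CMP R5, 0  (cmp 10,0)
JNZ loop: taken
R3=23+6=29
R1=2016*10=20160
R5=10-2=8
CMP R5, 0  (cmp 8,0)
JNZ loop: taken
R3=29+6=35
R1=20160*8=161280
R5=8-2=6
CMP R5, 0  (cmp 6,0)
JNZ loop: taken
R3=35+6=41
R1=161280*6=967680
R5=6-2=4
CMP R5, 0  (cmp 4,0)
JNZ loop: taken
R3=41+6=47
R1=967680*4=3870720
R5=4-2=2
CMP R5, 0  (cmp 2,0)
JNZ loop: taken
R3=47+6=53
R1=3870720*2=7741440
R5=2-2=0
CMP R5, 0  (cmp 0,0)
JNZ loop: not taken
halt.
Total executed instructions: 39.

39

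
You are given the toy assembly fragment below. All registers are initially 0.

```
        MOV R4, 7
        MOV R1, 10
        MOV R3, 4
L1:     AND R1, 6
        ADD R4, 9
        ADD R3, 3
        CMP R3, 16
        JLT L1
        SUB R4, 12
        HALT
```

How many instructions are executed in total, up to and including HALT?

25

after MOV R4, 7: R4=7
after MOV R1, 10: R1=10
after MOV R3, 4: R3=4
after AND R1, 6: R1=10&6=2
after ADD R4, 9: R4=7+9=16
after ADD R3, 3: R3=4+3=7
CMP R3, 16  (cmp 7,16)
JLT L1: taken
after AND R1, 6: R1=2&6=2
after ADD R4, 9: R4=16+9=25
after ADD R3, 3: R3=7+3=10
CMP R3, 16  (cmp 10,16)
JLT L1: taken
after AND R1, 6: R1=2&6=2
after ADD R4, 9: R4=25+9=34
after ADD R3, 3: R3=10+3=13
CMP R3, 16  (cmp 13,16)
JLT L1: taken
after AND R1, 6: R1=2&6=2
after ADD R4, 9: R4=34+9=43
after ADD R3, 3: R3=13+3=16
CMP R3, 16  (cmp 16,16)
JLT L1: not taken
after SUB R4, 12: R4=43-12=31
halt.
Total executed instructions: 25.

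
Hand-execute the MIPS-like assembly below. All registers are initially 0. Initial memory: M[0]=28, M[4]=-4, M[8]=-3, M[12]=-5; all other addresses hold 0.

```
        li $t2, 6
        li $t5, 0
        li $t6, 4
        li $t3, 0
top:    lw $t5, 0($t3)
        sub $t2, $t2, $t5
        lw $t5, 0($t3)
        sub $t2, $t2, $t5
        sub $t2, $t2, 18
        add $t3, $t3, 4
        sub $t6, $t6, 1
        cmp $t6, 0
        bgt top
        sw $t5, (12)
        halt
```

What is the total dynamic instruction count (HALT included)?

42

li $t2, 6 → $t2=6
li $t5, 0 → $t5=0
li $t6, 4 → $t6=4
li $t3, 0 → $t3=0
lw $t5, 0($t3) → $t5=M[0]=28
sub $t2, $t2, $t5 → $t2=6-28=-22
lw $t5, 0($t3) → $t5=M[0]=28
sub $t2, $t2, $t5 → $t2=(-22)-28=-50
sub $t2, $t2, 18 → $t2=(-50)-18=-68
add $t3, $t3, 4 → $t3=0+4=4
sub $t6, $t6, 1 → $t6=4-1=3
cmp $t6, 0  (cmp 3,0)
bgt top: taken
lw $t5, 0($t3) → $t5=M[4]=-4
sub $t2, $t2, $t5 → $t2=(-68)-(-4)=-64
lw $t5, 0($t3) → $t5=M[4]=-4
sub $t2, $t2, $t5 → $t2=(-64)-(-4)=-60
sub $t2, $t2, 18 → $t2=(-60)-18=-78
add $t3, $t3, 4 → $t3=4+4=8
sub $t6, $t6, 1 → $t6=3-1=2
cmp $t6, 0  (cmp 2,0)
bgt top: taken
lw $t5, 0($t3) → $t5=M[8]=-3
sub $t2, $t2, $t5 → $t2=(-78)-(-3)=-75
lw $t5, 0($t3) → $t5=M[8]=-3
sub $t2, $t2, $t5 → $t2=(-75)-(-3)=-72
sub $t2, $t2, 18 → $t2=(-72)-18=-90
add $t3, $t3, 4 → $t3=8+4=12
sub $t6, $t6, 1 → $t6=2-1=1
cmp $t6, 0  (cmp 1,0)
bgt top: taken
lw $t5, 0($t3) → $t5=M[12]=-5
sub $t2, $t2, $t5 → $t2=(-90)-(-5)=-85
lw $t5, 0($t3) → $t5=M[12]=-5
sub $t2, $t2, $t5 → $t2=(-85)-(-5)=-80
sub $t2, $t2, 18 → $t2=(-80)-18=-98
add $t3, $t3, 4 → $t3=12+4=16
sub $t6, $t6, 1 → $t6=1-1=0
cmp $t6, 0  (cmp 0,0)
bgt top: not taken
sw $t5, (12) → M[12]=-5
halt.
Total executed instructions: 42.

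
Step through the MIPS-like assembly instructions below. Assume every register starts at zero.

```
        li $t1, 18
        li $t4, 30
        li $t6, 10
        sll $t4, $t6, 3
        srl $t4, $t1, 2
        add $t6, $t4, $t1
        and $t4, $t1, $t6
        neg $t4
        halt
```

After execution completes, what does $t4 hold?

-18

li $t1, 18 → $t1=18
li $t4, 30 → $t4=30
li $t6, 10 → $t6=10
sll $t4, $t6, 3 → $t4=10<<3=80
srl $t4, $t1, 2 → $t4=18>>2=4
add $t6, $t4, $t1 → $t6=4+18=22
and $t4, $t1, $t6 → $t4=18&22=18
neg $t4 → $t4=-(18)=-18
halt.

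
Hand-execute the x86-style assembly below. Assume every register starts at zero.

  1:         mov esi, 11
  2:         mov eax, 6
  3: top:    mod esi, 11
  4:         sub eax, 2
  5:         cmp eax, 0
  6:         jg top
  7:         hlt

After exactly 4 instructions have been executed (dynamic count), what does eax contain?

4

after mov esi, 11: esi=11
after mov eax, 6: eax=6
after mod esi, 11: esi=11%11=0
after sub eax, 2: eax=6-2=4
After step 4: eax = 4.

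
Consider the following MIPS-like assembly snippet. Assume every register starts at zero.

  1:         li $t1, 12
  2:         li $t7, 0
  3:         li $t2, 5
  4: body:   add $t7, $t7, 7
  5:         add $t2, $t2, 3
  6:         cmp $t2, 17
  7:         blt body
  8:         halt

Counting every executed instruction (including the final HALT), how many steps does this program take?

20

after li $t1, 12: $t1=12
after li $t7, 0: $t7=0
after li $t2, 5: $t2=5
after add $t7, $t7, 7: $t7=0+7=7
after add $t2, $t2, 3: $t2=5+3=8
cmp $t2, 17  (cmp 8,17)
blt body: taken
after add $t7, $t7, 7: $t7=7+7=14
after add $t2, $t2, 3: $t2=8+3=11
cmp $t2, 17  (cmp 11,17)
blt body: taken
after add $t7, $t7, 7: $t7=14+7=21
after add $t2, $t2, 3: $t2=11+3=14
cmp $t2, 17  (cmp 14,17)
blt body: taken
after add $t7, $t7, 7: $t7=21+7=28
after add $t2, $t2, 3: $t2=14+3=17
cmp $t2, 17  (cmp 17,17)
blt body: not taken
halt.
Total executed instructions: 20.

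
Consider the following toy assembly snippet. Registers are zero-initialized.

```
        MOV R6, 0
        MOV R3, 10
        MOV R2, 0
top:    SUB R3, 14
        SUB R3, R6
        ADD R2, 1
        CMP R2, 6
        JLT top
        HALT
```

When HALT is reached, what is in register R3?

-74

R6=0
R3=10
R2=0
R3=10-14=-4
R3=(-4)-0=-4
R2=0+1=1
CMP R2, 6  (cmp 1,6)
JLT top: taken
R3=(-4)-14=-18
R3=(-18)-0=-18
R2=1+1=2
CMP R2, 6  (cmp 2,6)
JLT top: taken
R3=(-18)-14=-32
R3=(-32)-0=-32
R2=2+1=3
CMP R2, 6  (cmp 3,6)
JLT top: taken
R3=(-32)-14=-46
R3=(-46)-0=-46
R2=3+1=4
CMP R2, 6  (cmp 4,6)
JLT top: taken
R3=(-46)-14=-60
R3=(-60)-0=-60
R2=4+1=5
CMP R2, 6  (cmp 5,6)
JLT top: taken
R3=(-60)-14=-74
R3=(-74)-0=-74
R2=5+1=6
CMP R2, 6  (cmp 6,6)
JLT top: not taken
halt.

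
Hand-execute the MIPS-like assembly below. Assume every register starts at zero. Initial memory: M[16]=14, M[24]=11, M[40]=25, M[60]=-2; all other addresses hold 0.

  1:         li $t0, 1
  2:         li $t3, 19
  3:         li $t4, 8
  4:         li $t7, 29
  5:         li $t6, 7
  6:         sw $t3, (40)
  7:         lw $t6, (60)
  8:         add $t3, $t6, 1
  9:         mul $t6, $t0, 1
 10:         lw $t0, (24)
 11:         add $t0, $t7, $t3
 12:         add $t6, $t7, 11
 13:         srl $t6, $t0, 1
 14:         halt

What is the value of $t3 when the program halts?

-1

after li $t0, 1: $t0=1
after li $t3, 19: $t3=19
after li $t4, 8: $t4=8
after li $t7, 29: $t7=29
after li $t6, 7: $t6=7
sw $t3, (40) → M[40]=19
after lw $t6, (60): $t6=M[60]=-2
after add $t3, $t6, 1: $t3=(-2)+1=-1
after mul $t6, $t0, 1: $t6=1*1=1
after lw $t0, (24): $t0=M[24]=11
after add $t0, $t7, $t3: $t0=29+(-1)=28
after add $t6, $t7, 11: $t6=29+11=40
after srl $t6, $t0, 1: $t6=28>>1=14
halt.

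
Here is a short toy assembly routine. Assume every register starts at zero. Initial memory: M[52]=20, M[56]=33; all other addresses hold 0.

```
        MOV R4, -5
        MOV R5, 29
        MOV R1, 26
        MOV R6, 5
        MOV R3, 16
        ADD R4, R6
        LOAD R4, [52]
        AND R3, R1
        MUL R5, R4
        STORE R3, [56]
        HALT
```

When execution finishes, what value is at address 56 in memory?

16

MOV R4, -5 → R4=-5
MOV R5, 29 → R5=29
MOV R1, 26 → R1=26
MOV R6, 5 → R6=5
MOV R3, 16 → R3=16
ADD R4, R6 → R4=(-5)+5=0
LOAD R4, [52] → R4=M[52]=20
AND R3, R1 → R3=16&26=16
MUL R5, R4 → R5=29*20=580
STORE R3, [56] → M[56]=16
halt.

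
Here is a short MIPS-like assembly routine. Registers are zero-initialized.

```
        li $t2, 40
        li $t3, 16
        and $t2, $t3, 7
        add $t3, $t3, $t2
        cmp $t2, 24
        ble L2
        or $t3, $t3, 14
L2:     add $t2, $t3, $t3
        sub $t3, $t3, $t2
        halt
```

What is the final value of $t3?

-16

$t2=40
$t3=16
$t2=16&7=0
$t3=16+0=16
cmp $t2, 24  (cmp 0,24)
ble L2: taken
$t2=16+16=32
$t3=16-32=-16
halt.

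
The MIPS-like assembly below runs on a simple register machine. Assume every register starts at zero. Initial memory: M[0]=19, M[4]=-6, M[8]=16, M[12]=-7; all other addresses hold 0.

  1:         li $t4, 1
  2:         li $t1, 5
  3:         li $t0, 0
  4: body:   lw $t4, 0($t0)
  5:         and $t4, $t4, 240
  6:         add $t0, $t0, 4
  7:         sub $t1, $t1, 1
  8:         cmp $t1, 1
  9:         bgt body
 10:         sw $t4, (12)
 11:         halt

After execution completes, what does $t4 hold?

240

$t4=1
$t1=5
$t0=0
$t4=M[0]=19
$t4=19&240=16
$t0=0+4=4
$t1=5-1=4
cmp $t1, 1  (cmp 4,1)
bgt body: taken
$t4=M[4]=-6
$t4=(-6)&240=240
$t0=4+4=8
$t1=4-1=3
cmp $t1, 1  (cmp 3,1)
bgt body: taken
$t4=M[8]=16
$t4=16&240=16
$t0=8+4=12
$t1=3-1=2
cmp $t1, 1  (cmp 2,1)
bgt body: taken
$t4=M[12]=-7
$t4=(-7)&240=240
$t0=12+4=16
$t1=2-1=1
cmp $t1, 1  (cmp 1,1)
bgt body: not taken
sw $t4, (12) → M[12]=240
halt.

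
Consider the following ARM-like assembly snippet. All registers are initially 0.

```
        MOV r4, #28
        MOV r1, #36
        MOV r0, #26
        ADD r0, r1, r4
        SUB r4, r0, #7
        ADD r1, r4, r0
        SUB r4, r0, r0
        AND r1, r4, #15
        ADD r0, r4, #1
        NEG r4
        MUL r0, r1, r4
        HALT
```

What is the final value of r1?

after MOV r4, #28: r4=28
after MOV r1, #36: r1=36
after MOV r0, #26: r0=26
after ADD r0, r1, r4: r0=36+28=64
after SUB r4, r0, #7: r4=64-7=57
after ADD r1, r4, r0: r1=57+64=121
after SUB r4, r0, r0: r4=64-64=0
after AND r1, r4, #15: r1=0&15=0
after ADD r0, r4, #1: r0=0+1=1
after NEG r4: r4=-(0)=0
after MUL r0, r1, r4: r0=0*0=0
halt.

0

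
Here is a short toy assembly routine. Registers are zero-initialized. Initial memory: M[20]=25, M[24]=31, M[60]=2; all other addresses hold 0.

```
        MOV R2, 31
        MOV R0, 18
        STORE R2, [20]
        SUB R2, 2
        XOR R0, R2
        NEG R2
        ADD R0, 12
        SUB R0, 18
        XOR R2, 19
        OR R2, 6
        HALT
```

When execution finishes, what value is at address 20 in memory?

31

MOV R2, 31 → R2=31
MOV R0, 18 → R0=18
STORE R2, [20] → M[20]=31
SUB R2, 2 → R2=31-2=29
XOR R0, R2 → R0=18^29=15
NEG R2 → R2=-(29)=-29
ADD R0, 12 → R0=15+12=27
SUB R0, 18 → R0=27-18=9
XOR R2, 19 → R2=(-29)^19=-16
OR R2, 6 → R2=(-16)|6=-10
halt.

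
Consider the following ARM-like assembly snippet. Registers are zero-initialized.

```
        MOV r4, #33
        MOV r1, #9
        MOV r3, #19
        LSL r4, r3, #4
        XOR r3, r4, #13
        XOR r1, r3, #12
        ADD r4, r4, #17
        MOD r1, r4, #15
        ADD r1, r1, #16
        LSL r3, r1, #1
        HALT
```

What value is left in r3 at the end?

44

after MOV r4, #33: r4=33
after MOV r1, #9: r1=9
after MOV r3, #19: r3=19
after LSL r4, r3, #4: r4=19<<4=304
after XOR r3, r4, #13: r3=304^13=317
after XOR r1, r3, #12: r1=317^12=305
after ADD r4, r4, #17: r4=304+17=321
after MOD r1, r4, #15: r1=321%15=6
after ADD r1, r1, #16: r1=6+16=22
after LSL r3, r1, #1: r3=22<<1=44
halt.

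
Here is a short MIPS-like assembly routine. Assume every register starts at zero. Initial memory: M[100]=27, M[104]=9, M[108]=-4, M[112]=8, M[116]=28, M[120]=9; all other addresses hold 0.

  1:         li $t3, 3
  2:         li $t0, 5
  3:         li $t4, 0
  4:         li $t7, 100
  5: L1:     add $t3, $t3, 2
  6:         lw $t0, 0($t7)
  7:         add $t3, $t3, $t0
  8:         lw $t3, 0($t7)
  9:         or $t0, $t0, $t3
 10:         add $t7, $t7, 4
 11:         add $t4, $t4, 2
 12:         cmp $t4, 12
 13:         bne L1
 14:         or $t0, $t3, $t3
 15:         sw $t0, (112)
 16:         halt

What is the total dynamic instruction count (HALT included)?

61

after li $t3, 3: $t3=3
after li $t0, 5: $t0=5
after li $t4, 0: $t4=0
after li $t7, 100: $t7=100
after add $t3, $t3, 2: $t3=3+2=5
after lw $t0, 0($t7): $t0=M[100]=27
after add $t3, $t3, $t0: $t3=5+27=32
after lw $t3, 0($t7): $t3=M[100]=27
after or $t0, $t0, $t3: $t0=27|27=27
after add $t7, $t7, 4: $t7=100+4=104
after add $t4, $t4, 2: $t4=0+2=2
cmp $t4, 12  (cmp 2,12)
bne L1: taken
after add $t3, $t3, 2: $t3=27+2=29
after lw $t0, 0($t7): $t0=M[104]=9
after add $t3, $t3, $t0: $t3=29+9=38
after lw $t3, 0($t7): $t3=M[104]=9
after or $t0, $t0, $t3: $t0=9|9=9
after add $t7, $t7, 4: $t7=104+4=108
after add $t4, $t4, 2: $t4=2+2=4
cmp $t4, 12  (cmp 4,12)
bne L1: taken
after add $t3, $t3, 2: $t3=9+2=11
after lw $t0, 0($t7): $t0=M[108]=-4
after add $t3, $t3, $t0: $t3=11+(-4)=7
after lw $t3, 0($t7): $t3=M[108]=-4
after or $t0, $t0, $t3: $t0=(-4)|(-4)=-4
after add $t7, $t7, 4: $t7=108+4=112
after add $t4, $t4, 2: $t4=4+2=6
cmp $t4, 12  (cmp 6,12)
bne L1: taken
after add $t3, $t3, 2: $t3=(-4)+2=-2
after lw $t0, 0($t7): $t0=M[112]=8
after add $t3, $t3, $t0: $t3=(-2)+8=6
after lw $t3, 0($t7): $t3=M[112]=8
after or $t0, $t0, $t3: $t0=8|8=8
after add $t7, $t7, 4: $t7=112+4=116
after add $t4, $t4, 2: $t4=6+2=8
cmp $t4, 12  (cmp 8,12)
bne L1: taken
after add $t3, $t3, 2: $t3=8+2=10
after lw $t0, 0($t7): $t0=M[116]=28
after add $t3, $t3, $t0: $t3=10+28=38
after lw $t3, 0($t7): $t3=M[116]=28
after or $t0, $t0, $t3: $t0=28|28=28
after add $t7, $t7, 4: $t7=116+4=120
after add $t4, $t4, 2: $t4=8+2=10
cmp $t4, 12  (cmp 10,12)
bne L1: taken
after add $t3, $t3, 2: $t3=28+2=30
after lw $t0, 0($t7): $t0=M[120]=9
after add $t3, $t3, $t0: $t3=30+9=39
after lw $t3, 0($t7): $t3=M[120]=9
after or $t0, $t0, $t3: $t0=9|9=9
after add $t7, $t7, 4: $t7=120+4=124
after add $t4, $t4, 2: $t4=10+2=12
cmp $t4, 12  (cmp 12,12)
bne L1: not taken
after or $t0, $t3, $t3: $t0=9|9=9
sw $t0, (112) → M[112]=9
halt.
Total executed instructions: 61.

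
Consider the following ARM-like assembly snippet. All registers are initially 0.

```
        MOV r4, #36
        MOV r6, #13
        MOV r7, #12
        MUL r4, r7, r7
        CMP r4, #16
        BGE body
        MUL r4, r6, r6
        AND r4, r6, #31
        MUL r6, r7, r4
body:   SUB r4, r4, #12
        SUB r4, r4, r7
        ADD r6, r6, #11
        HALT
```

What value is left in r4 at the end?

120

after MOV r4, #36: r4=36
after MOV r6, #13: r6=13
after MOV r7, #12: r7=12
after MUL r4, r7, r7: r4=12*12=144
CMP r4, #16  (cmp 144,16)
BGE body: taken
after SUB r4, r4, #12: r4=144-12=132
after SUB r4, r4, r7: r4=132-12=120
after ADD r6, r6, #11: r6=13+11=24
halt.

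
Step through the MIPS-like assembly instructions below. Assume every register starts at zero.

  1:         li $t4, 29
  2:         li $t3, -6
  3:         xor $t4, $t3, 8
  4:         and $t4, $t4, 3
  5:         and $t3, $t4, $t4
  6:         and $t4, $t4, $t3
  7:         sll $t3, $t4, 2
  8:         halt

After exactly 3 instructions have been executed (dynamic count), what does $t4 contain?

-14

$t4=29
$t3=-6
$t4=(-6)^8=-14
After step 3: $t4 = -14.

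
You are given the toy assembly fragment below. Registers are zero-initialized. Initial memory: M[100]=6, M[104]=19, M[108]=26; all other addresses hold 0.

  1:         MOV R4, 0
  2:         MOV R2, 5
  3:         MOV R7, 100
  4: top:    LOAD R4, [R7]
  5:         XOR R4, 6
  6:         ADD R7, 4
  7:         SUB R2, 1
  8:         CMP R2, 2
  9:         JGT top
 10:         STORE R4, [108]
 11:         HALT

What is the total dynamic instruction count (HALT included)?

R4=0
R2=5
R7=100
R4=M[100]=6
R4=6^6=0
R7=100+4=104
R2=5-1=4
CMP R2, 2  (cmp 4,2)
JGT top: taken
R4=M[104]=19
R4=19^6=21
R7=104+4=108
R2=4-1=3
CMP R2, 2  (cmp 3,2)
JGT top: taken
R4=M[108]=26
R4=26^6=28
R7=108+4=112
R2=3-1=2
CMP R2, 2  (cmp 2,2)
JGT top: not taken
STORE R4, [108] → M[108]=28
halt.
Total executed instructions: 23.

23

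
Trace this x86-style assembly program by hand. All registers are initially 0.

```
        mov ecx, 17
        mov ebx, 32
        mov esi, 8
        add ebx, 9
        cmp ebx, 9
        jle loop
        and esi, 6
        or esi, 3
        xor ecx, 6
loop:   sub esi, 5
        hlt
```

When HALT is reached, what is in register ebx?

after mov ecx, 17: ecx=17
after mov ebx, 32: ebx=32
after mov esi, 8: esi=8
after add ebx, 9: ebx=32+9=41
cmp ebx, 9  (cmp 41,9)
jle loop: not taken
after and esi, 6: esi=8&6=0
after or esi, 3: esi=0|3=3
after xor ecx, 6: ecx=17^6=23
after sub esi, 5: esi=3-5=-2
halt.

41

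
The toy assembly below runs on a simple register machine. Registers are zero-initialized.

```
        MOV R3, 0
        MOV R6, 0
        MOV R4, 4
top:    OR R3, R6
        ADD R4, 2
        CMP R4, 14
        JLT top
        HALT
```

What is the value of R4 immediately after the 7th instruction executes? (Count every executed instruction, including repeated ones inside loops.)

MOV R3, 0 → R3=0
MOV R6, 0 → R6=0
MOV R4, 4 → R4=4
OR R3, R6 → R3=0|0=0
ADD R4, 2 → R4=4+2=6
CMP R4, 14  (cmp 6,14)
JLT top: taken
After step 7: R4 = 6.

6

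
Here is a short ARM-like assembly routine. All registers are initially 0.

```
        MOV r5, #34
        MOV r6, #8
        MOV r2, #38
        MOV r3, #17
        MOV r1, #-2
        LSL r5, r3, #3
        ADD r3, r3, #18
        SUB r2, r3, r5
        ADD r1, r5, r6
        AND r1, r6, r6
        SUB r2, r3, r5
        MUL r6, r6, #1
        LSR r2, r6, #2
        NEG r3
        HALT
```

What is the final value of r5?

136

MOV r5, #34 → r5=34
MOV r6, #8 → r6=8
MOV r2, #38 → r2=38
MOV r3, #17 → r3=17
MOV r1, #-2 → r1=-2
LSL r5, r3, #3 → r5=17<<3=136
ADD r3, r3, #18 → r3=17+18=35
SUB r2, r3, r5 → r2=35-136=-101
ADD r1, r5, r6 → r1=136+8=144
AND r1, r6, r6 → r1=8&8=8
SUB r2, r3, r5 → r2=35-136=-101
MUL r6, r6, #1 → r6=8*1=8
LSR r2, r6, #2 → r2=8>>2=2
NEG r3 → r3=-(35)=-35
halt.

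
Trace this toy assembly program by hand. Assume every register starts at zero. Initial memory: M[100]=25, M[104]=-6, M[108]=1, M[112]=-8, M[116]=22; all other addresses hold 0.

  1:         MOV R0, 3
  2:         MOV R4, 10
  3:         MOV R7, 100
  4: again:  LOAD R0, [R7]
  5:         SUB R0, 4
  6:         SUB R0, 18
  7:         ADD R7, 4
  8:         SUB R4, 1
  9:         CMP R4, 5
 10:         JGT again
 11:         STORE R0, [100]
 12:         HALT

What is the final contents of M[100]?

MOV R0, 3 → R0=3
MOV R4, 10 → R4=10
MOV R7, 100 → R7=100
LOAD R0, [R7] → R0=M[100]=25
SUB R0, 4 → R0=25-4=21
SUB R0, 18 → R0=21-18=3
ADD R7, 4 → R7=100+4=104
SUB R4, 1 → R4=10-1=9
CMP R4, 5  (cmp 9,5)
JGT again: taken
LOAD R0, [R7] → R0=M[104]=-6
SUB R0, 4 → R0=(-6)-4=-10
SUB R0, 18 → R0=(-10)-18=-28
ADD R7, 4 → R7=104+4=108
SUB R4, 1 → R4=9-1=8
CMP R4, 5  (cmp 8,5)
JGT again: taken
LOAD R0, [R7] → R0=M[108]=1
SUB R0, 4 → R0=1-4=-3
SUB R0, 18 → R0=(-3)-18=-21
ADD R7, 4 → R7=108+4=112
SUB R4, 1 → R4=8-1=7
CMP R4, 5  (cmp 7,5)
JGT again: taken
LOAD R0, [R7] → R0=M[112]=-8
SUB R0, 4 → R0=(-8)-4=-12
SUB R0, 18 → R0=(-12)-18=-30
ADD R7, 4 → R7=112+4=116
SUB R4, 1 → R4=7-1=6
CMP R4, 5  (cmp 6,5)
JGT again: taken
LOAD R0, [R7] → R0=M[116]=22
SUB R0, 4 → R0=22-4=18
SUB R0, 18 → R0=18-18=0
ADD R7, 4 → R7=116+4=120
SUB R4, 1 → R4=6-1=5
CMP R4, 5  (cmp 5,5)
JGT again: not taken
STORE R0, [100] → M[100]=0
halt.

0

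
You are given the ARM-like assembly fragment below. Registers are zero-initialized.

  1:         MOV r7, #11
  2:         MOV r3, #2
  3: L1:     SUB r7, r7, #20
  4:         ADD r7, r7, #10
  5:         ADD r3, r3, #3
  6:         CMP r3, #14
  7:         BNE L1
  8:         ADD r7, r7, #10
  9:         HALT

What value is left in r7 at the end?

-19

MOV r7, #11 → r7=11
MOV r3, #2 → r3=2
SUB r7, r7, #20 → r7=11-20=-9
ADD r7, r7, #10 → r7=(-9)+10=1
ADD r3, r3, #3 → r3=2+3=5
CMP r3, #14  (cmp 5,14)
BNE L1: taken
SUB r7, r7, #20 → r7=1-20=-19
ADD r7, r7, #10 → r7=(-19)+10=-9
ADD r3, r3, #3 → r3=5+3=8
CMP r3, #14  (cmp 8,14)
BNE L1: taken
SUB r7, r7, #20 → r7=(-9)-20=-29
ADD r7, r7, #10 → r7=(-29)+10=-19
ADD r3, r3, #3 → r3=8+3=11
CMP r3, #14  (cmp 11,14)
BNE L1: taken
SUB r7, r7, #20 → r7=(-19)-20=-39
ADD r7, r7, #10 → r7=(-39)+10=-29
ADD r3, r3, #3 → r3=11+3=14
CMP r3, #14  (cmp 14,14)
BNE L1: not taken
ADD r7, r7, #10 → r7=(-29)+10=-19
halt.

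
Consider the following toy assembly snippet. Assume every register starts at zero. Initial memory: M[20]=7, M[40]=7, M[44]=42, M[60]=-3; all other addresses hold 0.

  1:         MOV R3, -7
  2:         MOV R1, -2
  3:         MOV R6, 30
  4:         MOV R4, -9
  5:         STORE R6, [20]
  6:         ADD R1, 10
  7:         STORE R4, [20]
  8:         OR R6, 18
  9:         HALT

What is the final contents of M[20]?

-9

R3=-7
R1=-2
R6=30
R4=-9
STORE R6, [20] → M[20]=30
R1=(-2)+10=8
STORE R4, [20] → M[20]=-9
R6=30|18=30
halt.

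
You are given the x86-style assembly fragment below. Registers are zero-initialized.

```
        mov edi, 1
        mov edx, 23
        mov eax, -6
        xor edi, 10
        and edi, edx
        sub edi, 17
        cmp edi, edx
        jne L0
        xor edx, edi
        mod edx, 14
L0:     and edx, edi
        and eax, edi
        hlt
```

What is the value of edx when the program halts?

mov edi, 1 → edi=1
mov edx, 23 → edx=23
mov eax, -6 → eax=-6
xor edi, 10 → edi=1^10=11
and edi, edx → edi=11&23=3
sub edi, 17 → edi=3-17=-14
cmp edi, edx  (cmp -14,23)
jne L0: taken
and edx, edi → edx=23&(-14)=18
and eax, edi → eax=(-6)&(-14)=-14
halt.

18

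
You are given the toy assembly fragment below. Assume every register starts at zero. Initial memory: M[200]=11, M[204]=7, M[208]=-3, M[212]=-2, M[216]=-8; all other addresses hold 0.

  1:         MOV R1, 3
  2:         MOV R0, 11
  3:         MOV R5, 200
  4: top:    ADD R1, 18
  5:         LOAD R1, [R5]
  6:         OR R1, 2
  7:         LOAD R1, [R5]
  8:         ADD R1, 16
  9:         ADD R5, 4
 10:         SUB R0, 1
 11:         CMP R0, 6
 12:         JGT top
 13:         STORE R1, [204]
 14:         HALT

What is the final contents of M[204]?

8

after MOV R1, 3: R1=3
after MOV R0, 11: R0=11
after MOV R5, 200: R5=200
after ADD R1, 18: R1=3+18=21
after LOAD R1, [R5]: R1=M[200]=11
after OR R1, 2: R1=11|2=11
after LOAD R1, [R5]: R1=M[200]=11
after ADD R1, 16: R1=11+16=27
after ADD R5, 4: R5=200+4=204
after SUB R0, 1: R0=11-1=10
CMP R0, 6  (cmp 10,6)
JGT top: taken
after ADD R1, 18: R1=27+18=45
after LOAD R1, [R5]: R1=M[204]=7
after OR R1, 2: R1=7|2=7
after LOAD R1, [R5]: R1=M[204]=7
after ADD R1, 16: R1=7+16=23
after ADD R5, 4: R5=204+4=208
after SUB R0, 1: R0=10-1=9
CMP R0, 6  (cmp 9,6)
JGT top: taken
after ADD R1, 18: R1=23+18=41
after LOAD R1, [R5]: R1=M[208]=-3
after OR R1, 2: R1=(-3)|2=-1
after LOAD R1, [R5]: R1=M[208]=-3
after ADD R1, 16: R1=(-3)+16=13
after ADD R5, 4: R5=208+4=212
after SUB R0, 1: R0=9-1=8
CMP R0, 6  (cmp 8,6)
JGT top: taken
after ADD R1, 18: R1=13+18=31
after LOAD R1, [R5]: R1=M[212]=-2
after OR R1, 2: R1=(-2)|2=-2
after LOAD R1, [R5]: R1=M[212]=-2
after ADD R1, 16: R1=(-2)+16=14
after ADD R5, 4: R5=212+4=216
after SUB R0, 1: R0=8-1=7
CMP R0, 6  (cmp 7,6)
JGT top: taken
after ADD R1, 18: R1=14+18=32
after LOAD R1, [R5]: R1=M[216]=-8
after OR R1, 2: R1=(-8)|2=-6
after LOAD R1, [R5]: R1=M[216]=-8
after ADD R1, 16: R1=(-8)+16=8
after ADD R5, 4: R5=216+4=220
after SUB R0, 1: R0=7-1=6
CMP R0, 6  (cmp 6,6)
JGT top: not taken
STORE R1, [204] → M[204]=8
halt.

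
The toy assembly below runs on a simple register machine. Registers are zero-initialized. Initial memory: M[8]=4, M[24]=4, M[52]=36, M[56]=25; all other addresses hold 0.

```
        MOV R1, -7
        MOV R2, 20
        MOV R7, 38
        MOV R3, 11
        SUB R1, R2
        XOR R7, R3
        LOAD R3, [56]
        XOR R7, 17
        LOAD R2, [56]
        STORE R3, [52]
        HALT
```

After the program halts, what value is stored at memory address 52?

25

MOV R1, -7 → R1=-7
MOV R2, 20 → R2=20
MOV R7, 38 → R7=38
MOV R3, 11 → R3=11
SUB R1, R2 → R1=(-7)-20=-27
XOR R7, R3 → R7=38^11=45
LOAD R3, [56] → R3=M[56]=25
XOR R7, 17 → R7=45^17=60
LOAD R2, [56] → R2=M[56]=25
STORE R3, [52] → M[52]=25
halt.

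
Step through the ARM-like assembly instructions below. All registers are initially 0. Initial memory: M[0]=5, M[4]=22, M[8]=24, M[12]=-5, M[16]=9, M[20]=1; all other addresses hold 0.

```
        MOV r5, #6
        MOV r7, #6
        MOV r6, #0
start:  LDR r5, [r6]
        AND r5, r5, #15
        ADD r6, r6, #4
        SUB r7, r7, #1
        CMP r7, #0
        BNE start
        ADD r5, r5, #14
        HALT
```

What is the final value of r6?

after MOV r5, #6: r5=6
after MOV r7, #6: r7=6
after MOV r6, #0: r6=0
after LDR r5, [r6]: r5=M[0]=5
after AND r5, r5, #15: r5=5&15=5
after ADD r6, r6, #4: r6=0+4=4
after SUB r7, r7, #1: r7=6-1=5
CMP r7, #0  (cmp 5,0)
BNE start: taken
after LDR r5, [r6]: r5=M[4]=22
after AND r5, r5, #15: r5=22&15=6
after ADD r6, r6, #4: r6=4+4=8
after SUB r7, r7, #1: r7=5-1=4
CMP r7, #0  (cmp 4,0)
BNE start: taken
after LDR r5, [r6]: r5=M[8]=24
after AND r5, r5, #15: r5=24&15=8
after ADD r6, r6, #4: r6=8+4=12
after SUB r7, r7, #1: r7=4-1=3
CMP r7, #0  (cmp 3,0)
BNE start: taken
after LDR r5, [r6]: r5=M[12]=-5
after AND r5, r5, #15: r5=(-5)&15=11
after ADD r6, r6, #4: r6=12+4=16
after SUB r7, r7, #1: r7=3-1=2
CMP r7, #0  (cmp 2,0)
BNE start: taken
after LDR r5, [r6]: r5=M[16]=9
after AND r5, r5, #15: r5=9&15=9
after ADD r6, r6, #4: r6=16+4=20
after SUB r7, r7, #1: r7=2-1=1
CMP r7, #0  (cmp 1,0)
BNE start: taken
after LDR r5, [r6]: r5=M[20]=1
after AND r5, r5, #15: r5=1&15=1
after ADD r6, r6, #4: r6=20+4=24
after SUB r7, r7, #1: r7=1-1=0
CMP r7, #0  (cmp 0,0)
BNE start: not taken
after ADD r5, r5, #14: r5=1+14=15
halt.

24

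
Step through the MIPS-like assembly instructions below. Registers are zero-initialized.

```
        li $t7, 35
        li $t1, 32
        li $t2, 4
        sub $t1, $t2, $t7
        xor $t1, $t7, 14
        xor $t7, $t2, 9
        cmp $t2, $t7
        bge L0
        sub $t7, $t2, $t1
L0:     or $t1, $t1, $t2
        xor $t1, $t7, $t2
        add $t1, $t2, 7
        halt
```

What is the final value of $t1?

$t7=35
$t1=32
$t2=4
$t1=4-35=-31
$t1=35^14=45
$t7=4^9=13
cmp $t2, $t7  (cmp 4,13)
bge L0: not taken
$t7=4-45=-41
$t1=45|4=45
$t1=(-41)^4=-45
$t1=4+7=11
halt.

11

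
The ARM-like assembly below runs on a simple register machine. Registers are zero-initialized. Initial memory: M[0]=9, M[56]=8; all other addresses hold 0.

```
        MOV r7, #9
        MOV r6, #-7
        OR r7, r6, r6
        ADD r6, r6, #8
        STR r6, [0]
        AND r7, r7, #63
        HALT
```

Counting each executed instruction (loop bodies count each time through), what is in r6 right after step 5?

1

MOV r7, #9 → r7=9
MOV r6, #-7 → r6=-7
OR r7, r6, r6 → r7=(-7)|(-7)=-7
ADD r6, r6, #8 → r6=(-7)+8=1
STR r6, [0] → M[0]=1
After step 5: r6 = 1.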